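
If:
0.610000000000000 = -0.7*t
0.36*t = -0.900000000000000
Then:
No Solution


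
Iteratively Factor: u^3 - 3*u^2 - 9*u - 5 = (u - 5)*(u^2 + 2*u + 1) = (u - 5)*(u + 1)*(u + 1)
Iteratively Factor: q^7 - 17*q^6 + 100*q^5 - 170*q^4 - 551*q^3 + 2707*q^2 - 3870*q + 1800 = (q - 5)*(q^6 - 12*q^5 + 40*q^4 + 30*q^3 - 401*q^2 + 702*q - 360) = (q - 5)*(q - 3)*(q^5 - 9*q^4 + 13*q^3 + 69*q^2 - 194*q + 120) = (q - 5)*(q - 3)*(q + 3)*(q^4 - 12*q^3 + 49*q^2 - 78*q + 40) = (q - 5)*(q - 3)*(q - 2)*(q + 3)*(q^3 - 10*q^2 + 29*q - 20) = (q - 5)*(q - 3)*(q - 2)*(q - 1)*(q + 3)*(q^2 - 9*q + 20) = (q - 5)^2*(q - 3)*(q - 2)*(q - 1)*(q + 3)*(q - 4)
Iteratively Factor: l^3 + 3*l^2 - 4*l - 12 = (l + 2)*(l^2 + l - 6) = (l - 2)*(l + 2)*(l + 3)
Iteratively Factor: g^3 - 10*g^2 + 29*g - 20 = (g - 4)*(g^2 - 6*g + 5) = (g - 4)*(g - 1)*(g - 5)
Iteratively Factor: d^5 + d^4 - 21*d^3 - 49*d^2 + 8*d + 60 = (d - 5)*(d^4 + 6*d^3 + 9*d^2 - 4*d - 12) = (d - 5)*(d - 1)*(d^3 + 7*d^2 + 16*d + 12) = (d - 5)*(d - 1)*(d + 3)*(d^2 + 4*d + 4) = (d - 5)*(d - 1)*(d + 2)*(d + 3)*(d + 2)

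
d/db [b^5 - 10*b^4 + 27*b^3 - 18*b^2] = b*(5*b^3 - 40*b^2 + 81*b - 36)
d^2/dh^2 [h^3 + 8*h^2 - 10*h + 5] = 6*h + 16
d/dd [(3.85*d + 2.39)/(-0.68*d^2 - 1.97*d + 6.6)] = (2.618*d^2 + 3.2504*d + 30.1183)/(0.4624*d^4 + 2.6792*d^3 - 5.0951*d^2 - 26.004*d + 43.56)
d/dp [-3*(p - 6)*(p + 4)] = 6 - 6*p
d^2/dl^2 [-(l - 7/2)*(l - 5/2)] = -2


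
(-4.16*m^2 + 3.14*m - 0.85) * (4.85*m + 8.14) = -20.176*m^3 - 18.6334*m^2 + 21.4371*m - 6.919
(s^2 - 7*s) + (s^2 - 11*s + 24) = 2*s^2 - 18*s + 24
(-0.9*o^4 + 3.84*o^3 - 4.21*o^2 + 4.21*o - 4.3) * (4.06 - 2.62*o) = 2.358*o^5 - 13.7148*o^4 + 26.6206*o^3 - 28.1228*o^2 + 28.3586*o - 17.458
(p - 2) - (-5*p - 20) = 6*p + 18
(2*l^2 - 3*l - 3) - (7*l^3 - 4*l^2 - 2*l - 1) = -7*l^3 + 6*l^2 - l - 2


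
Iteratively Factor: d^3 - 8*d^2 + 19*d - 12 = (d - 1)*(d^2 - 7*d + 12) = (d - 4)*(d - 1)*(d - 3)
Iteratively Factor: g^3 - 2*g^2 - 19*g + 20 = (g - 1)*(g^2 - g - 20) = (g - 5)*(g - 1)*(g + 4)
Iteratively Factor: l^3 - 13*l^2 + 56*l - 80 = (l - 5)*(l^2 - 8*l + 16) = (l - 5)*(l - 4)*(l - 4)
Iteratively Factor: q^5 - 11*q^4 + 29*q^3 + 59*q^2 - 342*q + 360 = (q - 5)*(q^4 - 6*q^3 - q^2 + 54*q - 72) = (q - 5)*(q - 2)*(q^3 - 4*q^2 - 9*q + 36) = (q - 5)*(q - 4)*(q - 2)*(q^2 - 9) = (q - 5)*(q - 4)*(q - 3)*(q - 2)*(q + 3)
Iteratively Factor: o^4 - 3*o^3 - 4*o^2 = (o)*(o^3 - 3*o^2 - 4*o) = o^2*(o^2 - 3*o - 4) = o^2*(o - 4)*(o + 1)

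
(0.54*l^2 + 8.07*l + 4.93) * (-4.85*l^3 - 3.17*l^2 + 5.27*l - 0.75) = -2.619*l^5 - 40.8513*l^4 - 46.6466*l^3 + 26.4958*l^2 + 19.9286*l - 3.6975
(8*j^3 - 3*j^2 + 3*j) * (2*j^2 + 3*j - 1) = 16*j^5 + 18*j^4 - 11*j^3 + 12*j^2 - 3*j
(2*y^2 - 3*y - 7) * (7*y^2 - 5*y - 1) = 14*y^4 - 31*y^3 - 36*y^2 + 38*y + 7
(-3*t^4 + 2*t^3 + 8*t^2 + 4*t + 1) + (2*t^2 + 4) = -3*t^4 + 2*t^3 + 10*t^2 + 4*t + 5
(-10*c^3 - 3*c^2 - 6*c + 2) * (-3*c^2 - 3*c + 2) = 30*c^5 + 39*c^4 + 7*c^3 + 6*c^2 - 18*c + 4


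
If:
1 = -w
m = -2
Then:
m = -2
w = -1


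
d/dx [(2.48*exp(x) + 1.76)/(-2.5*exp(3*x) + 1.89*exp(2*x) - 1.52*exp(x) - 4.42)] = (12.4*exp(3*x) + 8.5128*exp(2*x) - 6.6528*exp(x) - 8.2864)*exp(x)/(6.25*exp(6*x) - 9.45*exp(5*x) + 11.1721*exp(4*x) + 16.3544*exp(3*x) - 14.3972*exp(2*x) + 13.4368*exp(x) + 19.5364)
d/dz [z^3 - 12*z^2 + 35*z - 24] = 3*z^2 - 24*z + 35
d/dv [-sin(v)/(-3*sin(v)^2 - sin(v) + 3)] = 3*(cos(v)^2 - 2)*cos(v)/(sin(v) - 3*cos(v)^2)^2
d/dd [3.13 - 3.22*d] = -3.22000000000000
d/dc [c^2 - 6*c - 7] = 2*c - 6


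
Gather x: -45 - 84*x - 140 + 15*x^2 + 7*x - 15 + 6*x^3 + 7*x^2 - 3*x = 6*x^3 + 22*x^2 - 80*x - 200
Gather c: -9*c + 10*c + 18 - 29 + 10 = c - 1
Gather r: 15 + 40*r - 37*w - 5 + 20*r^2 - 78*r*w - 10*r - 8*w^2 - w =20*r^2 + r*(30 - 78*w) - 8*w^2 - 38*w + 10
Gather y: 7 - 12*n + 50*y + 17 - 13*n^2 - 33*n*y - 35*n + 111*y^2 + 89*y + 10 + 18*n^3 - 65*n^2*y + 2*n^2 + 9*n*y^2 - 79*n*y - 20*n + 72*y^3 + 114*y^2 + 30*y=18*n^3 - 11*n^2 - 67*n + 72*y^3 + y^2*(9*n + 225) + y*(-65*n^2 - 112*n + 169) + 34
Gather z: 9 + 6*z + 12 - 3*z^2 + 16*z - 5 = -3*z^2 + 22*z + 16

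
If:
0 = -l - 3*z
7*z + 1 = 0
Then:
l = 3/7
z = -1/7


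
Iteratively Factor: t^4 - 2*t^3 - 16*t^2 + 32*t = (t + 4)*(t^3 - 6*t^2 + 8*t) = t*(t + 4)*(t^2 - 6*t + 8) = t*(t - 2)*(t + 4)*(t - 4)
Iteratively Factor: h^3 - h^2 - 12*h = (h + 3)*(h^2 - 4*h) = (h - 4)*(h + 3)*(h)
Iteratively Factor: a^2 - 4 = (a + 2)*(a - 2)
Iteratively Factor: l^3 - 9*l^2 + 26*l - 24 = (l - 4)*(l^2 - 5*l + 6) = (l - 4)*(l - 3)*(l - 2)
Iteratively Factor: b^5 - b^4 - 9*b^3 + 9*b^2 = (b)*(b^4 - b^3 - 9*b^2 + 9*b) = b^2*(b^3 - b^2 - 9*b + 9) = b^2*(b - 3)*(b^2 + 2*b - 3) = b^2*(b - 3)*(b + 3)*(b - 1)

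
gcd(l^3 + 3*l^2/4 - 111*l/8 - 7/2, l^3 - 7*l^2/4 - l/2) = l + 1/4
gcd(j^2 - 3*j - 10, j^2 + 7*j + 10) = j + 2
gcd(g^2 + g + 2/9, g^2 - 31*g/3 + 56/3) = 1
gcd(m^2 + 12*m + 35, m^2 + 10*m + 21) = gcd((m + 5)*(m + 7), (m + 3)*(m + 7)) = m + 7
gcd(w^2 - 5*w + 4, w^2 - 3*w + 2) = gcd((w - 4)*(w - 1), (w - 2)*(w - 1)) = w - 1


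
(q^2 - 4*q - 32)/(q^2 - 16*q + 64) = (q + 4)/(q - 8)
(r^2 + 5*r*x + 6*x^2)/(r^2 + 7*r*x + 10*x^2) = (r + 3*x)/(r + 5*x)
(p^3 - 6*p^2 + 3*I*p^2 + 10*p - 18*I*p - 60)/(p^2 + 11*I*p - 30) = (p^2 - 2*p*(3 + I) + 12*I)/(p + 6*I)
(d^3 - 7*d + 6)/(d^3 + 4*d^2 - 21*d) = (d^3 - 7*d + 6)/(d*(d^2 + 4*d - 21))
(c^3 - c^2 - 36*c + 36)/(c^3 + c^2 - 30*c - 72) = (c^2 + 5*c - 6)/(c^2 + 7*c + 12)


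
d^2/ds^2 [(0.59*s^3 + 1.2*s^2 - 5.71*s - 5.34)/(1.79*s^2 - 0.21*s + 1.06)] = (1.77635683940025e-15*s^5 + 7.105427357601e-15*s^4 - 37.875556*s^3 - 117.108648*s^2 + 81.026304*s + 19.947792)/(5.735339*s^6 - 2.018583*s^5 + 10.425855*s^4 - 2.399985*s^3 + 6.17397*s^2 - 0.707868*s + 1.191016)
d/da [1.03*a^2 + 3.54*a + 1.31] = 2.06*a + 3.54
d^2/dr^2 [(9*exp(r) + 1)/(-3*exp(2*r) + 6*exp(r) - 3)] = (-9*exp(2*r) - 40*exp(r) - 11)*exp(r)/(3*(exp(4*r) - 4*exp(3*r) + 6*exp(2*r) - 4*exp(r) + 1))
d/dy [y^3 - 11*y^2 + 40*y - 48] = 3*y^2 - 22*y + 40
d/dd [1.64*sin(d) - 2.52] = 1.64*cos(d)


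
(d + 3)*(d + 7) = d^2 + 10*d + 21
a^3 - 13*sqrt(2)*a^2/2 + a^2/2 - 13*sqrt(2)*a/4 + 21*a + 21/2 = (a + 1/2)*(a - 7*sqrt(2)/2)*(a - 3*sqrt(2))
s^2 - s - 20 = (s - 5)*(s + 4)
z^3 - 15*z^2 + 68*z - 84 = (z - 7)*(z - 6)*(z - 2)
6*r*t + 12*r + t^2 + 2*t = (6*r + t)*(t + 2)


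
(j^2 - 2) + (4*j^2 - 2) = 5*j^2 - 4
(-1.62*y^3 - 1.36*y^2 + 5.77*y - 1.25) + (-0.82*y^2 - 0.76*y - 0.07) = -1.62*y^3 - 2.18*y^2 + 5.01*y - 1.32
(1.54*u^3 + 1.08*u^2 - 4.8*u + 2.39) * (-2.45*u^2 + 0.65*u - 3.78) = -3.773*u^5 - 1.645*u^4 + 6.6408*u^3 - 13.0579*u^2 + 19.6975*u - 9.0342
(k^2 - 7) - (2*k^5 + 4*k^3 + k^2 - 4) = -2*k^5 - 4*k^3 - 3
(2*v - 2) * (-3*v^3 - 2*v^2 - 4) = -6*v^4 + 2*v^3 + 4*v^2 - 8*v + 8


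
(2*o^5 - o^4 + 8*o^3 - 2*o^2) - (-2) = 2*o^5 - o^4 + 8*o^3 - 2*o^2 + 2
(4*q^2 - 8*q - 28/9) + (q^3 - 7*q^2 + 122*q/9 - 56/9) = q^3 - 3*q^2 + 50*q/9 - 28/3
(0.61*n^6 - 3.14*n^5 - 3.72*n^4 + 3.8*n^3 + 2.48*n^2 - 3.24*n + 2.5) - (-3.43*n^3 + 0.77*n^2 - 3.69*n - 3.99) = 0.61*n^6 - 3.14*n^5 - 3.72*n^4 + 7.23*n^3 + 1.71*n^2 + 0.45*n + 6.49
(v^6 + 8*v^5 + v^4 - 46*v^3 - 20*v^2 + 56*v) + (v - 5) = v^6 + 8*v^5 + v^4 - 46*v^3 - 20*v^2 + 57*v - 5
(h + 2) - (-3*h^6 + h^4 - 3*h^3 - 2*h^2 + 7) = 3*h^6 - h^4 + 3*h^3 + 2*h^2 + h - 5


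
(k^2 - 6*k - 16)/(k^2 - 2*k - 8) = (k - 8)/(k - 4)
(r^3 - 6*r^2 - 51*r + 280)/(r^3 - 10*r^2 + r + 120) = (r + 7)/(r + 3)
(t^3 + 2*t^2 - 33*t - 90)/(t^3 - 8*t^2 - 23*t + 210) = (t + 3)/(t - 7)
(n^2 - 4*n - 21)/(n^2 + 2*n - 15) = (n^2 - 4*n - 21)/(n^2 + 2*n - 15)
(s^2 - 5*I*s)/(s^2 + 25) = s/(s + 5*I)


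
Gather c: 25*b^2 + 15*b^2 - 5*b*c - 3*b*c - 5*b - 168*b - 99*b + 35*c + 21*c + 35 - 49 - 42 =40*b^2 - 272*b + c*(56 - 8*b) - 56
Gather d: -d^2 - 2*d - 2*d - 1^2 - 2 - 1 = -d^2 - 4*d - 4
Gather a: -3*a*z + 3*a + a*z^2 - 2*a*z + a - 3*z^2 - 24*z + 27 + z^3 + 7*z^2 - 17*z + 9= a*(z^2 - 5*z + 4) + z^3 + 4*z^2 - 41*z + 36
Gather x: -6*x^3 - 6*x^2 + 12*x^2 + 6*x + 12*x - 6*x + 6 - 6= -6*x^3 + 6*x^2 + 12*x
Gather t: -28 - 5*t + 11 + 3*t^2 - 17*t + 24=3*t^2 - 22*t + 7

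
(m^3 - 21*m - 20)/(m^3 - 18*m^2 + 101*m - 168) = (m^3 - 21*m - 20)/(m^3 - 18*m^2 + 101*m - 168)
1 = 1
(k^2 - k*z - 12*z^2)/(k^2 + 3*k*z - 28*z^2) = (k + 3*z)/(k + 7*z)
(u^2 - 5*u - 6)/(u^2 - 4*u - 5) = (u - 6)/(u - 5)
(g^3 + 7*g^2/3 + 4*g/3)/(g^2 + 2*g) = (3*g^2 + 7*g + 4)/(3*(g + 2))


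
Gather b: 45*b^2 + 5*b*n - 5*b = 45*b^2 + b*(5*n - 5)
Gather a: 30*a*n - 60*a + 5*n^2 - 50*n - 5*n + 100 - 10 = a*(30*n - 60) + 5*n^2 - 55*n + 90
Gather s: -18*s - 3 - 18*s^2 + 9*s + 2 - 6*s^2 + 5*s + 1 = -24*s^2 - 4*s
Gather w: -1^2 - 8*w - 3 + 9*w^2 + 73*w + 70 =9*w^2 + 65*w + 66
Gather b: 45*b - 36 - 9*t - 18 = 45*b - 9*t - 54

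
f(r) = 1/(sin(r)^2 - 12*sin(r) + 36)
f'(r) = (-2*sin(r)*cos(r) + 12*cos(r))/(sin(r)^2 - 12*sin(r) + 36)^2 = -2*cos(r)/(sin(r) - 6)^3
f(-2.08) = 0.02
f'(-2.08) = -0.00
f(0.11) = 0.03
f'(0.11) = 0.01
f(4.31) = 0.02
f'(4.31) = -0.00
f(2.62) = 0.03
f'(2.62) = -0.01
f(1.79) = 0.04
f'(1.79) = -0.00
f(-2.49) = 0.02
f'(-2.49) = -0.01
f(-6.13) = 0.03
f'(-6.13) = 0.01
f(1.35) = 0.04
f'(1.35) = 0.00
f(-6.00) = 0.03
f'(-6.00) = 0.01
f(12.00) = 0.02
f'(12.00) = 0.01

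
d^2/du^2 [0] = 0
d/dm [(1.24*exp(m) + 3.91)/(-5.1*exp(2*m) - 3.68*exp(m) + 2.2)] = (6.324*exp(2*m) + 39.882*exp(m) + 17.1168)*exp(m)/(26.01*exp(4*m) + 37.536*exp(3*m) - 8.8976*exp(2*m) - 16.192*exp(m) + 4.84)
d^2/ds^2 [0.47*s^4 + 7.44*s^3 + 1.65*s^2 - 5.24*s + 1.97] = 5.64*s^2 + 44.64*s + 3.3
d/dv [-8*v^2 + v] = 1 - 16*v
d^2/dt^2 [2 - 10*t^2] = -20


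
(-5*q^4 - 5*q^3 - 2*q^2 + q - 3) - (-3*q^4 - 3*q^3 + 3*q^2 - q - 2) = -2*q^4 - 2*q^3 - 5*q^2 + 2*q - 1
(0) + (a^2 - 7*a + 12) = a^2 - 7*a + 12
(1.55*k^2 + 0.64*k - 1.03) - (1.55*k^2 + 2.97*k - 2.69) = 1.66 - 2.33*k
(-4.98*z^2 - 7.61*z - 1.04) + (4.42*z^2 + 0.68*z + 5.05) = -0.56*z^2 - 6.93*z + 4.01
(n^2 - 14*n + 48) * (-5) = -5*n^2 + 70*n - 240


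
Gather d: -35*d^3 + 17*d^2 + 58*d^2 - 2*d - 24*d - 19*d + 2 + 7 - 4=-35*d^3 + 75*d^2 - 45*d + 5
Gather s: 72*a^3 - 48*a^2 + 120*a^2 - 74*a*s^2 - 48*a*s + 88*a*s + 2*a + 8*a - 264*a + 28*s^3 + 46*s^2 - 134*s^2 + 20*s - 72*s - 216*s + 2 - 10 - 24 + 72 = 72*a^3 + 72*a^2 - 254*a + 28*s^3 + s^2*(-74*a - 88) + s*(40*a - 268) + 40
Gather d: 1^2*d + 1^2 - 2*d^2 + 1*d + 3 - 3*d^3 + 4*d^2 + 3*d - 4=-3*d^3 + 2*d^2 + 5*d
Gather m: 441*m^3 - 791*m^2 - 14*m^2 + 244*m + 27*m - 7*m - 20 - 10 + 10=441*m^3 - 805*m^2 + 264*m - 20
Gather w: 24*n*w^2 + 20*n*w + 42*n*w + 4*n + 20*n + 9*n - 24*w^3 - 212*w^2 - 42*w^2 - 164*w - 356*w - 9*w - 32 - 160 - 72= 33*n - 24*w^3 + w^2*(24*n - 254) + w*(62*n - 529) - 264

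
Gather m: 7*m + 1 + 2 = 7*m + 3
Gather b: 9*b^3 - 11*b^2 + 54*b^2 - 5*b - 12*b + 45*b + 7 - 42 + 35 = 9*b^3 + 43*b^2 + 28*b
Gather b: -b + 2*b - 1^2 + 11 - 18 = b - 8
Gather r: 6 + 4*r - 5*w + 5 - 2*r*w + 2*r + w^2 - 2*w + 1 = r*(6 - 2*w) + w^2 - 7*w + 12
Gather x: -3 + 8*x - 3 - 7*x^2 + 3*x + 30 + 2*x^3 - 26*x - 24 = 2*x^3 - 7*x^2 - 15*x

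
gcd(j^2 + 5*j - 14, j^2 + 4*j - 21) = j + 7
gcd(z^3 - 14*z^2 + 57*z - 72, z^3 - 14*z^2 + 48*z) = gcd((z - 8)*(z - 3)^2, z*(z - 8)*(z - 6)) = z - 8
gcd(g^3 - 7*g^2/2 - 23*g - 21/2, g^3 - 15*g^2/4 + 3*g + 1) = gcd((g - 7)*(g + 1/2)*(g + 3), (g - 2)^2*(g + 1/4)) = 1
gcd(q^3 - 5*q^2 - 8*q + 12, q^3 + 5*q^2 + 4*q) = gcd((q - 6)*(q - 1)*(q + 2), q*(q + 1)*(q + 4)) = 1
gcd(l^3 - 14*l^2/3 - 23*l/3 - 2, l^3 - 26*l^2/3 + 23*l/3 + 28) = 1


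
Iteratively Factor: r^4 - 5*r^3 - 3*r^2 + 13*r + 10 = (r + 1)*(r^3 - 6*r^2 + 3*r + 10) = (r + 1)^2*(r^2 - 7*r + 10) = (r - 2)*(r + 1)^2*(r - 5)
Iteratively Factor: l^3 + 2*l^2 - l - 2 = (l + 1)*(l^2 + l - 2) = (l + 1)*(l + 2)*(l - 1)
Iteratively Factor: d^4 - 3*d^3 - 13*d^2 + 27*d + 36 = (d - 3)*(d^3 - 13*d - 12) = (d - 3)*(d + 1)*(d^2 - d - 12) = (d - 4)*(d - 3)*(d + 1)*(d + 3)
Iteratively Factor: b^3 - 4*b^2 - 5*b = (b + 1)*(b^2 - 5*b) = b*(b + 1)*(b - 5)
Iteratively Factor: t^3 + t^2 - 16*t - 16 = (t + 4)*(t^2 - 3*t - 4) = (t - 4)*(t + 4)*(t + 1)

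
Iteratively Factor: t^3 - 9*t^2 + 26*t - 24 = (t - 4)*(t^2 - 5*t + 6) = (t - 4)*(t - 3)*(t - 2)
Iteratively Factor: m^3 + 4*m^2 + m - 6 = (m - 1)*(m^2 + 5*m + 6) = (m - 1)*(m + 3)*(m + 2)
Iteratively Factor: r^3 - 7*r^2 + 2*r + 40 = (r - 5)*(r^2 - 2*r - 8) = (r - 5)*(r - 4)*(r + 2)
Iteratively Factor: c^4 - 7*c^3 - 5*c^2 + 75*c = (c)*(c^3 - 7*c^2 - 5*c + 75) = c*(c - 5)*(c^2 - 2*c - 15) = c*(c - 5)^2*(c + 3)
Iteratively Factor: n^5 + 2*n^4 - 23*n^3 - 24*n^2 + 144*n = (n)*(n^4 + 2*n^3 - 23*n^2 - 24*n + 144) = n*(n + 4)*(n^3 - 2*n^2 - 15*n + 36) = n*(n - 3)*(n + 4)*(n^2 + n - 12) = n*(n - 3)^2*(n + 4)*(n + 4)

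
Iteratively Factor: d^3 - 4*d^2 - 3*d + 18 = (d - 3)*(d^2 - d - 6) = (d - 3)*(d + 2)*(d - 3)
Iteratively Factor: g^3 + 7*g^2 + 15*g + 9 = (g + 3)*(g^2 + 4*g + 3) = (g + 1)*(g + 3)*(g + 3)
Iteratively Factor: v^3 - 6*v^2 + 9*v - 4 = (v - 1)*(v^2 - 5*v + 4) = (v - 1)^2*(v - 4)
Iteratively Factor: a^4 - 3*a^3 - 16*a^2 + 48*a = (a)*(a^3 - 3*a^2 - 16*a + 48) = a*(a - 4)*(a^2 + a - 12) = a*(a - 4)*(a - 3)*(a + 4)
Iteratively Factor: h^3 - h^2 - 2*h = (h - 2)*(h^2 + h) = (h - 2)*(h + 1)*(h)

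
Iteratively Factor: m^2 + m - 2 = (m + 2)*(m - 1)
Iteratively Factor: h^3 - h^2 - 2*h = (h)*(h^2 - h - 2) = h*(h + 1)*(h - 2)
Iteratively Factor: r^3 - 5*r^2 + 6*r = (r - 2)*(r^2 - 3*r) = (r - 3)*(r - 2)*(r)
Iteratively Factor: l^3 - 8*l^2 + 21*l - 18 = (l - 3)*(l^2 - 5*l + 6) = (l - 3)*(l - 2)*(l - 3)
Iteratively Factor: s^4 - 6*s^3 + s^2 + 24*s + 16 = (s + 1)*(s^3 - 7*s^2 + 8*s + 16) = (s + 1)^2*(s^2 - 8*s + 16) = (s - 4)*(s + 1)^2*(s - 4)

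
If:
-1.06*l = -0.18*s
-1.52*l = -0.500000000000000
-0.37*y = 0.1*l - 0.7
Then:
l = 0.33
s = 1.94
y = 1.80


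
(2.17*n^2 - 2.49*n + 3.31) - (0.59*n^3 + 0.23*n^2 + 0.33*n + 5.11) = -0.59*n^3 + 1.94*n^2 - 2.82*n - 1.8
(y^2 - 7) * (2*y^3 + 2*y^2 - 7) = 2*y^5 + 2*y^4 - 14*y^3 - 21*y^2 + 49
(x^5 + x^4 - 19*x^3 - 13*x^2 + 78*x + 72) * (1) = x^5 + x^4 - 19*x^3 - 13*x^2 + 78*x + 72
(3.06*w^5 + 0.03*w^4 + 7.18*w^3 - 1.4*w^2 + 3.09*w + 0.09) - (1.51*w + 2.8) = 3.06*w^5 + 0.03*w^4 + 7.18*w^3 - 1.4*w^2 + 1.58*w - 2.71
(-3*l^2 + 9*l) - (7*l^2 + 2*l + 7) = -10*l^2 + 7*l - 7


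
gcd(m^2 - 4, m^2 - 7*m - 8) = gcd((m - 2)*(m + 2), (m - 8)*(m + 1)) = 1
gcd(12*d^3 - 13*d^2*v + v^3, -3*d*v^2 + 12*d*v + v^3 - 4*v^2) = -3*d + v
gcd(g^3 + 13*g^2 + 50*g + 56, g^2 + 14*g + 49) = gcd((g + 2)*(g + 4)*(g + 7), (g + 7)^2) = g + 7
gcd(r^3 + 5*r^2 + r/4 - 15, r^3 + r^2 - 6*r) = 1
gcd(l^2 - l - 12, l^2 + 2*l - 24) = l - 4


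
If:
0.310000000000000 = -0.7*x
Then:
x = -0.44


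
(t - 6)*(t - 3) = t^2 - 9*t + 18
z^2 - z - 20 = (z - 5)*(z + 4)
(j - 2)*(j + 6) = j^2 + 4*j - 12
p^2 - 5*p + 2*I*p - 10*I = (p - 5)*(p + 2*I)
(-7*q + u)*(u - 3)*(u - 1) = -7*q*u^2 + 28*q*u - 21*q + u^3 - 4*u^2 + 3*u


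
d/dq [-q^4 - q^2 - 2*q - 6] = -4*q^3 - 2*q - 2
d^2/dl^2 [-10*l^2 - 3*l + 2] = -20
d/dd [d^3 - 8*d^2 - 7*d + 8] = 3*d^2 - 16*d - 7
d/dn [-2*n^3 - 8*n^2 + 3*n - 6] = -6*n^2 - 16*n + 3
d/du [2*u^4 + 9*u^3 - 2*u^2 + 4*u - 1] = 8*u^3 + 27*u^2 - 4*u + 4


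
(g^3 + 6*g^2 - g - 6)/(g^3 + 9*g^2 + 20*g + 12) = (g - 1)/(g + 2)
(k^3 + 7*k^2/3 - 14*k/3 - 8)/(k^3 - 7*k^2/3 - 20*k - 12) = (3*k^2 - 2*k - 8)/(3*k^2 - 16*k - 12)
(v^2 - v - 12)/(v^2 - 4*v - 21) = (v - 4)/(v - 7)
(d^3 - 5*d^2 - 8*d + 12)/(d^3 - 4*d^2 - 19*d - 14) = (d^2 - 7*d + 6)/(d^2 - 6*d - 7)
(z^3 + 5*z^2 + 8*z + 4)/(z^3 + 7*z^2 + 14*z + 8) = (z + 2)/(z + 4)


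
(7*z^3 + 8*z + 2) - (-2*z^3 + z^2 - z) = 9*z^3 - z^2 + 9*z + 2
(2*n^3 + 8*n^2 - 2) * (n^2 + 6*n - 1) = 2*n^5 + 20*n^4 + 46*n^3 - 10*n^2 - 12*n + 2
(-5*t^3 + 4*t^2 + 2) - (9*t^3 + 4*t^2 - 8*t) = -14*t^3 + 8*t + 2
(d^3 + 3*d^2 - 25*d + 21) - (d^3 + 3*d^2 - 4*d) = 21 - 21*d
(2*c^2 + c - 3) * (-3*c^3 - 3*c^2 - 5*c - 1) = -6*c^5 - 9*c^4 - 4*c^3 + 2*c^2 + 14*c + 3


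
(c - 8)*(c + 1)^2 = c^3 - 6*c^2 - 15*c - 8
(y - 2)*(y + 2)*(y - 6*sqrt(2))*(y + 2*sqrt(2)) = y^4 - 4*sqrt(2)*y^3 - 28*y^2 + 16*sqrt(2)*y + 96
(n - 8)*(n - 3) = n^2 - 11*n + 24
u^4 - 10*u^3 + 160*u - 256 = (u - 8)*(u - 4)*(u - 2)*(u + 4)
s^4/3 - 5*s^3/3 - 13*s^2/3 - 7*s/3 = s*(s/3 + 1/3)*(s - 7)*(s + 1)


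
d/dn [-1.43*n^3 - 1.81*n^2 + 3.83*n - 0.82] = -4.29*n^2 - 3.62*n + 3.83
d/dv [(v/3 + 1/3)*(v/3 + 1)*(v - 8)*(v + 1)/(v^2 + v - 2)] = 2*(v^5 - 7*v^3 + 19*v^2 + 90*v + 65)/(9*(v^4 + 2*v^3 - 3*v^2 - 4*v + 4))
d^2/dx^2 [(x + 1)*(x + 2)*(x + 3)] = 6*x + 12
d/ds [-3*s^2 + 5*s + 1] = 5 - 6*s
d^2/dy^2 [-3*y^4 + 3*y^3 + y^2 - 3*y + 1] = -36*y^2 + 18*y + 2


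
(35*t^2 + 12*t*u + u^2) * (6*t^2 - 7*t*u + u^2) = 210*t^4 - 173*t^3*u - 43*t^2*u^2 + 5*t*u^3 + u^4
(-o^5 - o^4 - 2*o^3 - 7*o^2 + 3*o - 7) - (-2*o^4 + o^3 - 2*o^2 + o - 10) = -o^5 + o^4 - 3*o^3 - 5*o^2 + 2*o + 3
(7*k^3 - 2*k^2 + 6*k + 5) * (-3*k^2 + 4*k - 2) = -21*k^5 + 34*k^4 - 40*k^3 + 13*k^2 + 8*k - 10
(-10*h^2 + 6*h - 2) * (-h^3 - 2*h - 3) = 10*h^5 - 6*h^4 + 22*h^3 + 18*h^2 - 14*h + 6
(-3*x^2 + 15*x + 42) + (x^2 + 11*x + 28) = -2*x^2 + 26*x + 70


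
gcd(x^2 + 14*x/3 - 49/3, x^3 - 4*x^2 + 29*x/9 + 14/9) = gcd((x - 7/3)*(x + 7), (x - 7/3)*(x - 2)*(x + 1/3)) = x - 7/3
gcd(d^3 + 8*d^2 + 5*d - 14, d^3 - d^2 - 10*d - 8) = d + 2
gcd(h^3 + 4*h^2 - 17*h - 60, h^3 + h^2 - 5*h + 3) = h + 3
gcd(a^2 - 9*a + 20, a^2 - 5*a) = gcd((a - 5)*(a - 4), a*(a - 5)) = a - 5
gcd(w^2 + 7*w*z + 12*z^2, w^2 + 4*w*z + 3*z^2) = w + 3*z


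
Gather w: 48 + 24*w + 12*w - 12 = 36*w + 36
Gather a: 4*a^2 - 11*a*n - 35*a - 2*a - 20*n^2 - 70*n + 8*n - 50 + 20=4*a^2 + a*(-11*n - 37) - 20*n^2 - 62*n - 30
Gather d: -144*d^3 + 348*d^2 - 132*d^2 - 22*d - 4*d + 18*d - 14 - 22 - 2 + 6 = -144*d^3 + 216*d^2 - 8*d - 32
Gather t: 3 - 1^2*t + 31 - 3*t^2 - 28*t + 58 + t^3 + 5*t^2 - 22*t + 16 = t^3 + 2*t^2 - 51*t + 108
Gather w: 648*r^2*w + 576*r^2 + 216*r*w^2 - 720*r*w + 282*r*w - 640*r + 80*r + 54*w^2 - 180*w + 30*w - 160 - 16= 576*r^2 - 560*r + w^2*(216*r + 54) + w*(648*r^2 - 438*r - 150) - 176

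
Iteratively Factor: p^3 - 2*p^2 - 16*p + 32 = (p - 4)*(p^2 + 2*p - 8) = (p - 4)*(p - 2)*(p + 4)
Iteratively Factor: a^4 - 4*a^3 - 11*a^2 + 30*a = (a - 5)*(a^3 + a^2 - 6*a) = a*(a - 5)*(a^2 + a - 6) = a*(a - 5)*(a - 2)*(a + 3)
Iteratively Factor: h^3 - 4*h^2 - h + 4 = (h - 4)*(h^2 - 1) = (h - 4)*(h - 1)*(h + 1)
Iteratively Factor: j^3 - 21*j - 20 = (j + 4)*(j^2 - 4*j - 5) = (j - 5)*(j + 4)*(j + 1)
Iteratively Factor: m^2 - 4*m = (m)*(m - 4)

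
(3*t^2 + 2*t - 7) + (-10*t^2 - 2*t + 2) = -7*t^2 - 5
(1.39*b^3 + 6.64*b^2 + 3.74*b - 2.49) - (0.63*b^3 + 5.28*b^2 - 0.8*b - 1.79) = 0.76*b^3 + 1.36*b^2 + 4.54*b - 0.7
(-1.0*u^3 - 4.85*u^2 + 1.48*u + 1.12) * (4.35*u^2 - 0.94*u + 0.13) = -4.35*u^5 - 20.1575*u^4 + 10.867*u^3 + 2.8503*u^2 - 0.8604*u + 0.1456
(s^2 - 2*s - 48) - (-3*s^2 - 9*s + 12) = 4*s^2 + 7*s - 60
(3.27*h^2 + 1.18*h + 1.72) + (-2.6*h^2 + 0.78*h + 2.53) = 0.67*h^2 + 1.96*h + 4.25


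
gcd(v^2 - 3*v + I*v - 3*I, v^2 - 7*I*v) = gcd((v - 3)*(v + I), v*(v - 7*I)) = 1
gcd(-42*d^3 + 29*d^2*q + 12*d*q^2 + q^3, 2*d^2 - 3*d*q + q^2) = -d + q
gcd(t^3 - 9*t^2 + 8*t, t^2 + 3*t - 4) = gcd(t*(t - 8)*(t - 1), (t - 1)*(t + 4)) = t - 1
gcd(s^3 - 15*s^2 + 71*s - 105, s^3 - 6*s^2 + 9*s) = s - 3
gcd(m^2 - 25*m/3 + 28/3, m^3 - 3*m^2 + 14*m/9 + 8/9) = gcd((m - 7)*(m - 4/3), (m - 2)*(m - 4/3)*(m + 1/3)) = m - 4/3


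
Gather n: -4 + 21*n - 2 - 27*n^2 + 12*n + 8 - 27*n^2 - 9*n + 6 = -54*n^2 + 24*n + 8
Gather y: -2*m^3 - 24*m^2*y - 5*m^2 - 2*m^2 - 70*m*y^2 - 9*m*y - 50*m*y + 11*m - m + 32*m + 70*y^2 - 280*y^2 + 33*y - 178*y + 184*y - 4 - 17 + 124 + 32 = -2*m^3 - 7*m^2 + 42*m + y^2*(-70*m - 210) + y*(-24*m^2 - 59*m + 39) + 135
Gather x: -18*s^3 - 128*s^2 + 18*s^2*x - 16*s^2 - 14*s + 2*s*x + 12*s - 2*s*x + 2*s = -18*s^3 + 18*s^2*x - 144*s^2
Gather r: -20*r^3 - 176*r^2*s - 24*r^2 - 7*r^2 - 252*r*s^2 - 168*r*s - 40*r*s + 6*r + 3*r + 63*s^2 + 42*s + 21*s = -20*r^3 + r^2*(-176*s - 31) + r*(-252*s^2 - 208*s + 9) + 63*s^2 + 63*s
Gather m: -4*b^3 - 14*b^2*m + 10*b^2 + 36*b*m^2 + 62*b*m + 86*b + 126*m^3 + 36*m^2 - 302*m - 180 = -4*b^3 + 10*b^2 + 86*b + 126*m^3 + m^2*(36*b + 36) + m*(-14*b^2 + 62*b - 302) - 180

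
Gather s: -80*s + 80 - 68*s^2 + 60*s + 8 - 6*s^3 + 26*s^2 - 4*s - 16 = -6*s^3 - 42*s^2 - 24*s + 72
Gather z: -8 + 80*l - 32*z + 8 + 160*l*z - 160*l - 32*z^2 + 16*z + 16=-80*l - 32*z^2 + z*(160*l - 16) + 16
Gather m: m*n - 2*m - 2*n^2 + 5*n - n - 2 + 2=m*(n - 2) - 2*n^2 + 4*n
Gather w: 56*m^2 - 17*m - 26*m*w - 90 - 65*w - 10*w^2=56*m^2 - 17*m - 10*w^2 + w*(-26*m - 65) - 90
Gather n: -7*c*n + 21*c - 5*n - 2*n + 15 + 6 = 21*c + n*(-7*c - 7) + 21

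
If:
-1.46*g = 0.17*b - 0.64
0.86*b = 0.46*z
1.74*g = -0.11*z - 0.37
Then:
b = -371.46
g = 43.69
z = -694.47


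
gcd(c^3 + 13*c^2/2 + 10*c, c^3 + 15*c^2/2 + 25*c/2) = c^2 + 5*c/2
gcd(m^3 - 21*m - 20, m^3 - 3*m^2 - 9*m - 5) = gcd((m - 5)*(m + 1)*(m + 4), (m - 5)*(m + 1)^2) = m^2 - 4*m - 5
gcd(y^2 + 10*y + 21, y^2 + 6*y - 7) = y + 7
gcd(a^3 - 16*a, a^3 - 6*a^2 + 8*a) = a^2 - 4*a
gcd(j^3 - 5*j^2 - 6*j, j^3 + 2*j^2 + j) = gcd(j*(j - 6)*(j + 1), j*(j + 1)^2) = j^2 + j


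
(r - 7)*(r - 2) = r^2 - 9*r + 14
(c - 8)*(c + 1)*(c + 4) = c^3 - 3*c^2 - 36*c - 32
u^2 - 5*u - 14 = (u - 7)*(u + 2)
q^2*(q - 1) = q^3 - q^2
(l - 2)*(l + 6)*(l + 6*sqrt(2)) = l^3 + 4*l^2 + 6*sqrt(2)*l^2 - 12*l + 24*sqrt(2)*l - 72*sqrt(2)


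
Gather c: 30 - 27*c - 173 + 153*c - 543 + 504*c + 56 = 630*c - 630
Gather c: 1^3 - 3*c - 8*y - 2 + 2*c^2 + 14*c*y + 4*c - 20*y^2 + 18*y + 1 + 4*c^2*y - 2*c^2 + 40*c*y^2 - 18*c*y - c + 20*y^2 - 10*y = 4*c^2*y + c*(40*y^2 - 4*y)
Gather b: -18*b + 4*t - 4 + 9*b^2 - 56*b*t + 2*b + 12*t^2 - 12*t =9*b^2 + b*(-56*t - 16) + 12*t^2 - 8*t - 4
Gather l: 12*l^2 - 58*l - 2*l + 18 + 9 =12*l^2 - 60*l + 27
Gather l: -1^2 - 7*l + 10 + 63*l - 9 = 56*l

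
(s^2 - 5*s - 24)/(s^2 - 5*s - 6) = (-s^2 + 5*s + 24)/(-s^2 + 5*s + 6)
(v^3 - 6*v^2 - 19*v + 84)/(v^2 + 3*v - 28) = (v^3 - 6*v^2 - 19*v + 84)/(v^2 + 3*v - 28)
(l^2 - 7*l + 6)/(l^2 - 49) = (l^2 - 7*l + 6)/(l^2 - 49)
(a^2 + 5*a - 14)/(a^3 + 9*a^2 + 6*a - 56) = 1/(a + 4)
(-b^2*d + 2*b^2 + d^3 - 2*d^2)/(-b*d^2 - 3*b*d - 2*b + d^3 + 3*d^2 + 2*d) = (b*d - 2*b + d^2 - 2*d)/(d^2 + 3*d + 2)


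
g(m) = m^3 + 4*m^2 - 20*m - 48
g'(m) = 3*m^2 + 8*m - 20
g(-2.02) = 0.48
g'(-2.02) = -23.92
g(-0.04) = -47.19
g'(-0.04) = -20.32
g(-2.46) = 10.52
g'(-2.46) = -21.53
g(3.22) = -37.54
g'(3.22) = 36.87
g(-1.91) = -2.18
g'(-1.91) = -24.34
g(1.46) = -65.56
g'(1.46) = -1.93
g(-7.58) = -102.09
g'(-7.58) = 91.73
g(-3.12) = 22.97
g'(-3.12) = -15.76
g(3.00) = -45.00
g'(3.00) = 31.00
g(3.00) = -45.00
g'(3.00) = 31.00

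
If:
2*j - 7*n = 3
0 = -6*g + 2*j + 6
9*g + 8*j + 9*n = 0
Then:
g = 83/95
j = -36/95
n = -51/95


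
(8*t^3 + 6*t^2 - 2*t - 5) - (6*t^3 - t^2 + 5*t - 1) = 2*t^3 + 7*t^2 - 7*t - 4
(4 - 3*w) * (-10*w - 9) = 30*w^2 - 13*w - 36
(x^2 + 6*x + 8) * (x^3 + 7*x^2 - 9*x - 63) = x^5 + 13*x^4 + 41*x^3 - 61*x^2 - 450*x - 504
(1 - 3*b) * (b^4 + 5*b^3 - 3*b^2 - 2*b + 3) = -3*b^5 - 14*b^4 + 14*b^3 + 3*b^2 - 11*b + 3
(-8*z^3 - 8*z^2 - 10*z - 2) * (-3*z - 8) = 24*z^4 + 88*z^3 + 94*z^2 + 86*z + 16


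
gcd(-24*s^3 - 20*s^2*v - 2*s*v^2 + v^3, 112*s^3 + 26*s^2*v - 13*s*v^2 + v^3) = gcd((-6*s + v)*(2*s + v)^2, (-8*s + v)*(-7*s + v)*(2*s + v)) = 2*s + v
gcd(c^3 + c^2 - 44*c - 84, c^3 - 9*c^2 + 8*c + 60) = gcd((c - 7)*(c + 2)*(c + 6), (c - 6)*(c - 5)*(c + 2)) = c + 2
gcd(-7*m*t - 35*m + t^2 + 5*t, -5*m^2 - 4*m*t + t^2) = 1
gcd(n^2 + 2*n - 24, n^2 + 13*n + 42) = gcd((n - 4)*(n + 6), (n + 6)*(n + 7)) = n + 6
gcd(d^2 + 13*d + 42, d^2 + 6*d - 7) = d + 7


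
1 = 1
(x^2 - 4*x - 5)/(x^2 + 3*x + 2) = (x - 5)/(x + 2)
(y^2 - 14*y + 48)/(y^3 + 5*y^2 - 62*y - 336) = (y - 6)/(y^2 + 13*y + 42)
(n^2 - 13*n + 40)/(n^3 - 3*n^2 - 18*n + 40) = (n - 8)/(n^2 + 2*n - 8)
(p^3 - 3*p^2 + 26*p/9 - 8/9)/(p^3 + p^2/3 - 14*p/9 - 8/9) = (3*p^2 - 5*p + 2)/(3*p^2 + 5*p + 2)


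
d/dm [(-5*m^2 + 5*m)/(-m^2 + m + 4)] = 20*(1 - 2*m)/(m^4 - 2*m^3 - 7*m^2 + 8*m + 16)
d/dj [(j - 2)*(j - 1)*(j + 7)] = 3*j^2 + 8*j - 19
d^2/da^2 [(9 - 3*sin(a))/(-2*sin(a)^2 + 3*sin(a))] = 3*(-4*sin(a)^2 + 42*sin(a) - 46 - 45/sin(a) + 108/sin(a)^2 - 54/sin(a)^3)/(2*sin(a) - 3)^3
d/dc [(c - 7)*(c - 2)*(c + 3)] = 3*c^2 - 12*c - 13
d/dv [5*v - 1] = 5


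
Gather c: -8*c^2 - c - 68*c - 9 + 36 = -8*c^2 - 69*c + 27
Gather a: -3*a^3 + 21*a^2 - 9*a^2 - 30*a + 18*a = -3*a^3 + 12*a^2 - 12*a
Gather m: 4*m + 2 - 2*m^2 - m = -2*m^2 + 3*m + 2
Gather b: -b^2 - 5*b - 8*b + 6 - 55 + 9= -b^2 - 13*b - 40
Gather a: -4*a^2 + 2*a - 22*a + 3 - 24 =-4*a^2 - 20*a - 21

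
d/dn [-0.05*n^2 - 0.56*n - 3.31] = -0.1*n - 0.56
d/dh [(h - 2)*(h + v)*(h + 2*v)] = 3*h^2 + 6*h*v - 4*h + 2*v^2 - 6*v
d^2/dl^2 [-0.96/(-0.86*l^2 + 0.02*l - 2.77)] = (-1.420032*l^2 + 0.033024*l + 0.96*(1.72*l - 0.02)*(3.44*l - 0.04) - 4.573824)/(0.86*l^2 - 0.02*l + 2.77)^3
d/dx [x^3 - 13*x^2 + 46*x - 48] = 3*x^2 - 26*x + 46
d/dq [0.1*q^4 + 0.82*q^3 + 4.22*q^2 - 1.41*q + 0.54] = 0.4*q^3 + 2.46*q^2 + 8.44*q - 1.41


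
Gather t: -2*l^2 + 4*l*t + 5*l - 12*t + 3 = -2*l^2 + 5*l + t*(4*l - 12) + 3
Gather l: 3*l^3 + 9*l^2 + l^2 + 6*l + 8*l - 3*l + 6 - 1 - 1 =3*l^3 + 10*l^2 + 11*l + 4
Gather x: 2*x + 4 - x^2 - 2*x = 4 - x^2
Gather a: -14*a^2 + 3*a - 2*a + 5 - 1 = -14*a^2 + a + 4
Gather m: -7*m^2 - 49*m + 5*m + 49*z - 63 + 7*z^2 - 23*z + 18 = -7*m^2 - 44*m + 7*z^2 + 26*z - 45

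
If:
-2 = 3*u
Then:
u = -2/3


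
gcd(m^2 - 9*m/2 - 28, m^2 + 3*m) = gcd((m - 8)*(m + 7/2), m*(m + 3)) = 1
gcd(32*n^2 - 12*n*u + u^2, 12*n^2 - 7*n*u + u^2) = -4*n + u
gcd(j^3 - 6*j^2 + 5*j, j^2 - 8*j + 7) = j - 1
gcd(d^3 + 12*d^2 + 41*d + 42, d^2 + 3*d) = d + 3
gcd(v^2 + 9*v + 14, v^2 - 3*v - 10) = v + 2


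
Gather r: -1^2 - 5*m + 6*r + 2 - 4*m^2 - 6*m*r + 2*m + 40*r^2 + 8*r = -4*m^2 - 3*m + 40*r^2 + r*(14 - 6*m) + 1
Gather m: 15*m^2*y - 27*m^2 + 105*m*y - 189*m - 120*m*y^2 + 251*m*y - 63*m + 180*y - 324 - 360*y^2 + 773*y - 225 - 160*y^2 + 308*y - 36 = m^2*(15*y - 27) + m*(-120*y^2 + 356*y - 252) - 520*y^2 + 1261*y - 585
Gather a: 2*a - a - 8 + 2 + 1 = a - 5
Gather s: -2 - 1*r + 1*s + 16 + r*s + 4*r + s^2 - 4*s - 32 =3*r + s^2 + s*(r - 3) - 18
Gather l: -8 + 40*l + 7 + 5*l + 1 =45*l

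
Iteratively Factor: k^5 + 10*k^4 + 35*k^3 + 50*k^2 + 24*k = (k)*(k^4 + 10*k^3 + 35*k^2 + 50*k + 24) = k*(k + 2)*(k^3 + 8*k^2 + 19*k + 12) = k*(k + 2)*(k + 3)*(k^2 + 5*k + 4) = k*(k + 2)*(k + 3)*(k + 4)*(k + 1)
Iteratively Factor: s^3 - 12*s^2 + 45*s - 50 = (s - 5)*(s^2 - 7*s + 10) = (s - 5)^2*(s - 2)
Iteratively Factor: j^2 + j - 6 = (j - 2)*(j + 3)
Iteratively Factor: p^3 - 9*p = (p - 3)*(p^2 + 3*p) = (p - 3)*(p + 3)*(p)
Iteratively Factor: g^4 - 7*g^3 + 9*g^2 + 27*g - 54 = (g - 3)*(g^3 - 4*g^2 - 3*g + 18) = (g - 3)^2*(g^2 - g - 6) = (g - 3)^3*(g + 2)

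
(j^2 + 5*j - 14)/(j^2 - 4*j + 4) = (j + 7)/(j - 2)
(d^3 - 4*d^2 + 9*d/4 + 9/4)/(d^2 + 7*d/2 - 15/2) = (2*d^2 - 5*d - 3)/(2*(d + 5))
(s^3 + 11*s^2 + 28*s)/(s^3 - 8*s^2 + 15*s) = (s^2 + 11*s + 28)/(s^2 - 8*s + 15)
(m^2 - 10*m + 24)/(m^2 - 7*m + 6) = (m - 4)/(m - 1)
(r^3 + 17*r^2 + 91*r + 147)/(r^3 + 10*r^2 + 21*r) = (r + 7)/r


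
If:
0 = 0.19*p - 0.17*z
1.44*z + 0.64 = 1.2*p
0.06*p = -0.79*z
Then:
No Solution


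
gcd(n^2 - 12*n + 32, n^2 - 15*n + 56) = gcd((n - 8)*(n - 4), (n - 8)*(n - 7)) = n - 8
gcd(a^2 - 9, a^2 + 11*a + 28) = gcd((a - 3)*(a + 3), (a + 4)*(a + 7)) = 1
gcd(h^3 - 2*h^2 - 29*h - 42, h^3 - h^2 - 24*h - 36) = h^2 + 5*h + 6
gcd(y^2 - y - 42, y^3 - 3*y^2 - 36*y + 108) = y + 6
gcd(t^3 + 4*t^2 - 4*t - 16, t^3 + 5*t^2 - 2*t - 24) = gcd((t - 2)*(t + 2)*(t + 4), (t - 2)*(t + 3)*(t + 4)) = t^2 + 2*t - 8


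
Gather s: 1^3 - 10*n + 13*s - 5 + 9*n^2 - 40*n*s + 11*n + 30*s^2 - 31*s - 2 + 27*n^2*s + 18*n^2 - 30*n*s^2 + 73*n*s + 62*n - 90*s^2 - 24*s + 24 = 27*n^2 + 63*n + s^2*(-30*n - 60) + s*(27*n^2 + 33*n - 42) + 18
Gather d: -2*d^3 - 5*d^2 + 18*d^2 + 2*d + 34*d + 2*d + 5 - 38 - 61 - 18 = -2*d^3 + 13*d^2 + 38*d - 112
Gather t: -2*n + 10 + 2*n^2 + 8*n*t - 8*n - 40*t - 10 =2*n^2 - 10*n + t*(8*n - 40)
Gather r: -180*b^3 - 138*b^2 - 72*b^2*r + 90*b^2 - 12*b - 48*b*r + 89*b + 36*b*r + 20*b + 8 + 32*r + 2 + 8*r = -180*b^3 - 48*b^2 + 97*b + r*(-72*b^2 - 12*b + 40) + 10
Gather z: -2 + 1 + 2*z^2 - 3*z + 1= 2*z^2 - 3*z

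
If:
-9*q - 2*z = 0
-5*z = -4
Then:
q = -8/45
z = 4/5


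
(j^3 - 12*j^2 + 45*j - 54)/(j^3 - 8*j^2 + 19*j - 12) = (j^2 - 9*j + 18)/(j^2 - 5*j + 4)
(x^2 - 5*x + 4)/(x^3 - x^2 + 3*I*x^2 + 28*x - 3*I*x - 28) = (x - 4)/(x^2 + 3*I*x + 28)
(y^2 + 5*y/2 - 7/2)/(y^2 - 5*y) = (2*y^2 + 5*y - 7)/(2*y*(y - 5))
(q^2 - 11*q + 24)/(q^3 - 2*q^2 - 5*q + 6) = (q - 8)/(q^2 + q - 2)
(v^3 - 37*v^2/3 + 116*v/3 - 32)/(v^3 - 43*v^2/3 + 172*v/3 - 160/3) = (v - 3)/(v - 5)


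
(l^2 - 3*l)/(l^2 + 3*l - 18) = l/(l + 6)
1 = 1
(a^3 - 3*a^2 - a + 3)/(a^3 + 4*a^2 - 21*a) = (a^2 - 1)/(a*(a + 7))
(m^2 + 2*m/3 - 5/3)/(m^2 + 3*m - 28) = (3*m^2 + 2*m - 5)/(3*(m^2 + 3*m - 28))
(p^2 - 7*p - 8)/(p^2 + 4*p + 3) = (p - 8)/(p + 3)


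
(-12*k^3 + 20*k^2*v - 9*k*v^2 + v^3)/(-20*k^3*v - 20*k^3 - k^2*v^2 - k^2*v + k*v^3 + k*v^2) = (12*k^3 - 20*k^2*v + 9*k*v^2 - v^3)/(k*(20*k^2*v + 20*k^2 + k*v^2 + k*v - v^3 - v^2))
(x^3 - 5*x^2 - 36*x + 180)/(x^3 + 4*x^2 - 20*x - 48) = (x^2 - 11*x + 30)/(x^2 - 2*x - 8)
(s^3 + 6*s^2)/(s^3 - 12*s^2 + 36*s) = s*(s + 6)/(s^2 - 12*s + 36)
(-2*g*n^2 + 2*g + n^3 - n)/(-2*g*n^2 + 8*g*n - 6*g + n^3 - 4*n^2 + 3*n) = (n + 1)/(n - 3)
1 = 1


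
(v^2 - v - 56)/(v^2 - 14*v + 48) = (v + 7)/(v - 6)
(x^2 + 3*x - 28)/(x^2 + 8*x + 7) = (x - 4)/(x + 1)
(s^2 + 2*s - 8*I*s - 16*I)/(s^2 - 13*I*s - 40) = (s + 2)/(s - 5*I)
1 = 1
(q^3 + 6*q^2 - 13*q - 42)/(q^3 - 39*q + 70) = (q^2 - q - 6)/(q^2 - 7*q + 10)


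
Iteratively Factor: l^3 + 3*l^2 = (l)*(l^2 + 3*l) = l^2*(l + 3)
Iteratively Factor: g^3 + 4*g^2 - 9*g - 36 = (g - 3)*(g^2 + 7*g + 12) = (g - 3)*(g + 3)*(g + 4)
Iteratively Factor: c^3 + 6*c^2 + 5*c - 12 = (c - 1)*(c^2 + 7*c + 12) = (c - 1)*(c + 3)*(c + 4)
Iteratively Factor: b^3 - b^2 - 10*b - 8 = (b + 1)*(b^2 - 2*b - 8) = (b - 4)*(b + 1)*(b + 2)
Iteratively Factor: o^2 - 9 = (o - 3)*(o + 3)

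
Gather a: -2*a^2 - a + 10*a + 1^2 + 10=-2*a^2 + 9*a + 11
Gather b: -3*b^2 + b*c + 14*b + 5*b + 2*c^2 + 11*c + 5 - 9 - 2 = -3*b^2 + b*(c + 19) + 2*c^2 + 11*c - 6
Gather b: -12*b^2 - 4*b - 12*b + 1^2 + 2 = -12*b^2 - 16*b + 3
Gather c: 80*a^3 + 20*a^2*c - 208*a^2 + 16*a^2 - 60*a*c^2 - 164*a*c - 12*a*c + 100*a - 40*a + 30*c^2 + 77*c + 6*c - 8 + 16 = 80*a^3 - 192*a^2 + 60*a + c^2*(30 - 60*a) + c*(20*a^2 - 176*a + 83) + 8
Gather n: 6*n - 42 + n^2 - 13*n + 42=n^2 - 7*n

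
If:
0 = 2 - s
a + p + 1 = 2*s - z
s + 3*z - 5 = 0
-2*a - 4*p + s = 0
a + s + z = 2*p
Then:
No Solution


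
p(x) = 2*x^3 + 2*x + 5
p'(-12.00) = 866.00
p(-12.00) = -3475.00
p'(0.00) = 2.00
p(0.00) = 5.00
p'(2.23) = 31.84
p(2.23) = 31.64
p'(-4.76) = 137.95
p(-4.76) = -220.22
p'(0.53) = 3.69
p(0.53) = 6.36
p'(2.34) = 34.85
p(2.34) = 35.31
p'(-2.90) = 52.46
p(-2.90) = -49.58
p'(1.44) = 14.44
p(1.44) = 13.85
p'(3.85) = 90.94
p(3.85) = 126.83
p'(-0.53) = 3.69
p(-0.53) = 3.64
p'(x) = 6*x^2 + 2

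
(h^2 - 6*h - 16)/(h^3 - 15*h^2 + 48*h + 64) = (h + 2)/(h^2 - 7*h - 8)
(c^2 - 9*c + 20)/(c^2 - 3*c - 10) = (c - 4)/(c + 2)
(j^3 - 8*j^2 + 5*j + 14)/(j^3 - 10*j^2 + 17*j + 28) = (j - 2)/(j - 4)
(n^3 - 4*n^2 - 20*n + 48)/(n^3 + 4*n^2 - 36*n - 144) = (n - 2)/(n + 6)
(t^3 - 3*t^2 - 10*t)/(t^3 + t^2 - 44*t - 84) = t*(t - 5)/(t^2 - t - 42)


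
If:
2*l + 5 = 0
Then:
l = -5/2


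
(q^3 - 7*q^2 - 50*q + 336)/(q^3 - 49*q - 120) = (q^2 + q - 42)/(q^2 + 8*q + 15)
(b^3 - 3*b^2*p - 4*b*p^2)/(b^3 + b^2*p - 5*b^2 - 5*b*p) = (b - 4*p)/(b - 5)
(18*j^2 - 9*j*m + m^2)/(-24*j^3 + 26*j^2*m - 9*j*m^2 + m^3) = (-6*j + m)/(8*j^2 - 6*j*m + m^2)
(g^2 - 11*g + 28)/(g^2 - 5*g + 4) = (g - 7)/(g - 1)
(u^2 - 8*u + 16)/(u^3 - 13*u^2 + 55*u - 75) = (u^2 - 8*u + 16)/(u^3 - 13*u^2 + 55*u - 75)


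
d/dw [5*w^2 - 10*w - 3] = 10*w - 10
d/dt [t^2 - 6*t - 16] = 2*t - 6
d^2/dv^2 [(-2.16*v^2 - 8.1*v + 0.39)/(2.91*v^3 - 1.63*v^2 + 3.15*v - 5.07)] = (-36.582192*v^6 - 411.54966*v^5 + 388.952928*v^4 - 392.4756*v^3 - 1299.290148*v^2 + 424.144188*v - 368.473716)/(24.642171*v^9 - 41.409009*v^8 + 103.218282*v^7 - 222.778918*v^6 + 256.022316*v^5 - 367.777404*v^4 + 411.851142*v^3 - 276.618186*v^2 + 242.911305*v - 130.323843)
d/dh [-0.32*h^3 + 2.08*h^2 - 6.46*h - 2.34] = -0.96*h^2 + 4.16*h - 6.46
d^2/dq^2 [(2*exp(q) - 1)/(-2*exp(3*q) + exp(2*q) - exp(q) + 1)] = (-32*exp(6*q) + 48*exp(5*q) - 8*exp(4*q) - 46*exp(3*q) + 27*exp(2*q) - 5*exp(q) - 1)*exp(q)/(8*exp(9*q) - 12*exp(8*q) + 18*exp(7*q) - 25*exp(6*q) + 21*exp(5*q) - 18*exp(4*q) + 13*exp(3*q) - 6*exp(2*q) + 3*exp(q) - 1)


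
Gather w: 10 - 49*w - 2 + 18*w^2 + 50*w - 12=18*w^2 + w - 4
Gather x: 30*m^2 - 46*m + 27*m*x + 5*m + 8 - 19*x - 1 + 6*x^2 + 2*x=30*m^2 - 41*m + 6*x^2 + x*(27*m - 17) + 7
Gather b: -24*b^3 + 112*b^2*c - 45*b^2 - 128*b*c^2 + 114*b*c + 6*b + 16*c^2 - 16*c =-24*b^3 + b^2*(112*c - 45) + b*(-128*c^2 + 114*c + 6) + 16*c^2 - 16*c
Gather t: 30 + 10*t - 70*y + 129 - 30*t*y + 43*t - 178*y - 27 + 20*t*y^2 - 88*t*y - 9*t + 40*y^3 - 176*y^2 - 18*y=t*(20*y^2 - 118*y + 44) + 40*y^3 - 176*y^2 - 266*y + 132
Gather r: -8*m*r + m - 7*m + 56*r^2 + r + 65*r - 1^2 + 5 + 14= -6*m + 56*r^2 + r*(66 - 8*m) + 18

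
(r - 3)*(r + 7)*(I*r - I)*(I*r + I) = -r^4 - 4*r^3 + 22*r^2 + 4*r - 21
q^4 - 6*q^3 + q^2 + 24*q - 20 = (q - 5)*(q - 2)*(q - 1)*(q + 2)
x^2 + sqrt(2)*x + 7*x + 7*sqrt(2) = (x + 7)*(x + sqrt(2))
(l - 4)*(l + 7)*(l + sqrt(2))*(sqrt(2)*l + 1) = sqrt(2)*l^4 + 3*l^3 + 3*sqrt(2)*l^3 - 27*sqrt(2)*l^2 + 9*l^2 - 84*l + 3*sqrt(2)*l - 28*sqrt(2)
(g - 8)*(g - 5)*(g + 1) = g^3 - 12*g^2 + 27*g + 40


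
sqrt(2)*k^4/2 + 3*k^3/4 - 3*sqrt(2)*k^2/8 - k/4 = k*(k/2 + sqrt(2)/2)*(k - sqrt(2)/2)*(sqrt(2)*k + 1/2)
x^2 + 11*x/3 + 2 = (x + 2/3)*(x + 3)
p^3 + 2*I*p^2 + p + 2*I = (p - I)*(p + I)*(p + 2*I)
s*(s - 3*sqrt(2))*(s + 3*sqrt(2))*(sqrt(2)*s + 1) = sqrt(2)*s^4 + s^3 - 18*sqrt(2)*s^2 - 18*s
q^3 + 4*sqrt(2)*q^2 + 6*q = q*(q + sqrt(2))*(q + 3*sqrt(2))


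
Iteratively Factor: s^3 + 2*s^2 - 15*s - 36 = (s - 4)*(s^2 + 6*s + 9) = (s - 4)*(s + 3)*(s + 3)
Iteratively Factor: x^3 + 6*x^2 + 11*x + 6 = (x + 1)*(x^2 + 5*x + 6) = (x + 1)*(x + 3)*(x + 2)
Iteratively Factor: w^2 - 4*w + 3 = (w - 3)*(w - 1)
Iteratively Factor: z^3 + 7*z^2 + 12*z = (z)*(z^2 + 7*z + 12) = z*(z + 4)*(z + 3)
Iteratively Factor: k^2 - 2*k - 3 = (k + 1)*(k - 3)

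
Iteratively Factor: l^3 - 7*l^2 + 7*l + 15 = (l - 5)*(l^2 - 2*l - 3) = (l - 5)*(l - 3)*(l + 1)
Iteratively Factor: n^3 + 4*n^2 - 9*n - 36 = (n - 3)*(n^2 + 7*n + 12) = (n - 3)*(n + 3)*(n + 4)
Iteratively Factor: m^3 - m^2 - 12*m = (m + 3)*(m^2 - 4*m) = (m - 4)*(m + 3)*(m)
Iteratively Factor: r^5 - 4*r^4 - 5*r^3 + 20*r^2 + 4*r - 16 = (r - 4)*(r^4 - 5*r^2 + 4) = (r - 4)*(r + 2)*(r^3 - 2*r^2 - r + 2) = (r - 4)*(r - 2)*(r + 2)*(r^2 - 1) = (r - 4)*(r - 2)*(r + 1)*(r + 2)*(r - 1)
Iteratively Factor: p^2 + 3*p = (p)*(p + 3)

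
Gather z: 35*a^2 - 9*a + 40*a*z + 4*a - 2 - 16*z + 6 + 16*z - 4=35*a^2 + 40*a*z - 5*a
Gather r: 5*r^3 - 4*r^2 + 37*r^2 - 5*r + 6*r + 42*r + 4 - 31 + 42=5*r^3 + 33*r^2 + 43*r + 15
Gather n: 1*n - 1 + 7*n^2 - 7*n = 7*n^2 - 6*n - 1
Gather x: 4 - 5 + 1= 0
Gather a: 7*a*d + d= 7*a*d + d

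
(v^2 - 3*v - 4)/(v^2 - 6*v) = (v^2 - 3*v - 4)/(v*(v - 6))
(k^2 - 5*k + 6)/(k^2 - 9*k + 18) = (k - 2)/(k - 6)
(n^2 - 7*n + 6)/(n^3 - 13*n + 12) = (n - 6)/(n^2 + n - 12)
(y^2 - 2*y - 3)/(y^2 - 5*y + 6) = (y + 1)/(y - 2)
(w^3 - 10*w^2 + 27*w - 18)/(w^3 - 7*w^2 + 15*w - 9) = (w - 6)/(w - 3)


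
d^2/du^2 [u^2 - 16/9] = 2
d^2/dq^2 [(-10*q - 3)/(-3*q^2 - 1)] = 18*(10*q^3 + 9*q^2 - 10*q - 1)/(27*q^6 + 27*q^4 + 9*q^2 + 1)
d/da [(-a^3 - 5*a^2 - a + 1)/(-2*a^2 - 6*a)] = (a^4 + 6*a^3 + 14*a^2 + 2*a + 3)/(2*a^2*(a^2 + 6*a + 9))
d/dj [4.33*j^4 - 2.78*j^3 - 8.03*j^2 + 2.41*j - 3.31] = 17.32*j^3 - 8.34*j^2 - 16.06*j + 2.41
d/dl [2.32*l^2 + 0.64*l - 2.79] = 4.64*l + 0.64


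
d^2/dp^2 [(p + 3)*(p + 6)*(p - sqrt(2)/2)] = 6*p - sqrt(2) + 18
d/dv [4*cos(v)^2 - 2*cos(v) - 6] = 2*(1 - 4*cos(v))*sin(v)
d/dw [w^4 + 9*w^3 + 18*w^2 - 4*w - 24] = 4*w^3 + 27*w^2 + 36*w - 4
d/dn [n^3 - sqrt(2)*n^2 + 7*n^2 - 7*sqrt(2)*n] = 3*n^2 - 2*sqrt(2)*n + 14*n - 7*sqrt(2)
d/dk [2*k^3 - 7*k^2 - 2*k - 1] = 6*k^2 - 14*k - 2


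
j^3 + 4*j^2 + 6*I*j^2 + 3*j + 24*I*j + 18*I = (j + 1)*(j + 3)*(j + 6*I)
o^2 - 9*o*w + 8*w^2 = (o - 8*w)*(o - w)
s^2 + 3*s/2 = s*(s + 3/2)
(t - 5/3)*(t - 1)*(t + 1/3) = t^3 - 7*t^2/3 + 7*t/9 + 5/9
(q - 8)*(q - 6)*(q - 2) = q^3 - 16*q^2 + 76*q - 96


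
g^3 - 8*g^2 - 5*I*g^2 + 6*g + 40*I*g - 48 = (g - 8)*(g - 6*I)*(g + I)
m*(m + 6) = m^2 + 6*m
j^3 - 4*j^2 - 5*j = j*(j - 5)*(j + 1)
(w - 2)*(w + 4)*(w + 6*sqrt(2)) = w^3 + 2*w^2 + 6*sqrt(2)*w^2 - 8*w + 12*sqrt(2)*w - 48*sqrt(2)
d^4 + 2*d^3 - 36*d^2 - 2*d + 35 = (d - 5)*(d - 1)*(d + 1)*(d + 7)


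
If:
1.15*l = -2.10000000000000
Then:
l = -1.83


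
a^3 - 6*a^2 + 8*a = a*(a - 4)*(a - 2)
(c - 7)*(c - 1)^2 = c^3 - 9*c^2 + 15*c - 7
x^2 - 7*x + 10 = (x - 5)*(x - 2)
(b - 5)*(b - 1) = b^2 - 6*b + 5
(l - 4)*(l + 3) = l^2 - l - 12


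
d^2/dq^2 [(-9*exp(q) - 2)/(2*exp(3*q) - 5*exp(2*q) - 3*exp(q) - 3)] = (-144*exp(6*q) + 198*exp(5*q) - 221*exp(4*q) - 743*exp(3*q) + 612*exp(2*q) + 183*exp(q) - 63)*exp(q)/(8*exp(9*q) - 60*exp(8*q) + 114*exp(7*q) + 19*exp(6*q) + 9*exp(5*q) - 252*exp(4*q) - 243*exp(3*q) - 216*exp(2*q) - 81*exp(q) - 27)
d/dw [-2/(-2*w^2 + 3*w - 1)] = 2*(3 - 4*w)/(2*w^2 - 3*w + 1)^2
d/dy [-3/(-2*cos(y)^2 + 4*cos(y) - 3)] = 12*(cos(y) - 1)*sin(y)/(-4*cos(y) + cos(2*y) + 4)^2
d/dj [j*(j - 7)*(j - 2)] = 3*j^2 - 18*j + 14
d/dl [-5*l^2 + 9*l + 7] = 9 - 10*l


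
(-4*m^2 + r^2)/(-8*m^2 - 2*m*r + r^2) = (-2*m + r)/(-4*m + r)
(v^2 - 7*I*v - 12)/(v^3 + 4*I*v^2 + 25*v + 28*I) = (v - 3*I)/(v^2 + 8*I*v - 7)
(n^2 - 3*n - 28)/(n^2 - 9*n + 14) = (n + 4)/(n - 2)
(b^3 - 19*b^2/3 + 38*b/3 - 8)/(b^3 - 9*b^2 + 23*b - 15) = (3*b^2 - 10*b + 8)/(3*(b^2 - 6*b + 5))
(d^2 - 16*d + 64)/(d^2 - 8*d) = (d - 8)/d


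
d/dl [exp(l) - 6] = exp(l)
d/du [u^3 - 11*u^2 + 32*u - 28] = 3*u^2 - 22*u + 32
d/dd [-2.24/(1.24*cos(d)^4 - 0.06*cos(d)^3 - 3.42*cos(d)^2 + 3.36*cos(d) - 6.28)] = (-11.1104*cos(d)^3 + 0.4032*cos(d)^2 + 15.3216*cos(d) - 7.5264)*sin(d)/(-1.24*cos(d)^4 + 0.06*cos(d)^3 + 3.42*cos(d)^2 - 3.36*cos(d) + 6.28)^2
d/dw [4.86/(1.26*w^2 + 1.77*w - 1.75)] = (-12.2472*w - 8.6022)/(1.26*w^2 + 1.77*w - 1.75)^2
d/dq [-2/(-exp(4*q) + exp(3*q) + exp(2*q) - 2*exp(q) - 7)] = (-8*exp(3*q) + 6*exp(2*q) + 4*exp(q) - 4)*exp(q)/(exp(4*q) - exp(3*q) - exp(2*q) + 2*exp(q) + 7)^2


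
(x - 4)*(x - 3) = x^2 - 7*x + 12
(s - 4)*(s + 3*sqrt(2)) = s^2 - 4*s + 3*sqrt(2)*s - 12*sqrt(2)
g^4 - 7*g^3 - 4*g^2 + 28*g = g*(g - 7)*(g - 2)*(g + 2)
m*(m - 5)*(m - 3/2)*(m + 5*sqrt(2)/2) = m^4 - 13*m^3/2 + 5*sqrt(2)*m^3/2 - 65*sqrt(2)*m^2/4 + 15*m^2/2 + 75*sqrt(2)*m/4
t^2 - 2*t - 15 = (t - 5)*(t + 3)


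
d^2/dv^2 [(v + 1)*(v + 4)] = 2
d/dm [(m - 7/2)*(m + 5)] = 2*m + 3/2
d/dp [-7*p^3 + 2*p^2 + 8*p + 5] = -21*p^2 + 4*p + 8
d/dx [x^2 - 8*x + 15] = 2*x - 8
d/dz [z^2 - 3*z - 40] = 2*z - 3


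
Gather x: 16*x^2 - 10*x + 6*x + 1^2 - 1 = 16*x^2 - 4*x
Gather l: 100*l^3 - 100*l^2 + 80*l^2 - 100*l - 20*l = 100*l^3 - 20*l^2 - 120*l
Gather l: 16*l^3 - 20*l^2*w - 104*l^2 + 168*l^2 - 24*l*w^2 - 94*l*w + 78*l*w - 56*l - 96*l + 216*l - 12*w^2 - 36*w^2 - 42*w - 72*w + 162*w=16*l^3 + l^2*(64 - 20*w) + l*(-24*w^2 - 16*w + 64) - 48*w^2 + 48*w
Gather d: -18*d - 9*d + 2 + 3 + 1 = 6 - 27*d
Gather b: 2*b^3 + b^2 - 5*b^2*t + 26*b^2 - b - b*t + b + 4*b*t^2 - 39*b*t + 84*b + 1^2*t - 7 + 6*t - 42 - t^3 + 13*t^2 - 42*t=2*b^3 + b^2*(27 - 5*t) + b*(4*t^2 - 40*t + 84) - t^3 + 13*t^2 - 35*t - 49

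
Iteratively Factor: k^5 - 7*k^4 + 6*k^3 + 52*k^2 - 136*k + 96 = (k - 2)*(k^4 - 5*k^3 - 4*k^2 + 44*k - 48) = (k - 2)^2*(k^3 - 3*k^2 - 10*k + 24) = (k - 2)^3*(k^2 - k - 12) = (k - 4)*(k - 2)^3*(k + 3)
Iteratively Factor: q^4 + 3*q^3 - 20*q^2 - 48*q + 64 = (q + 4)*(q^3 - q^2 - 16*q + 16) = (q - 1)*(q + 4)*(q^2 - 16) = (q - 1)*(q + 4)^2*(q - 4)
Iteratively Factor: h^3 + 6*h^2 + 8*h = (h + 4)*(h^2 + 2*h) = (h + 2)*(h + 4)*(h)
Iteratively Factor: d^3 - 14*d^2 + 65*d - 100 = (d - 5)*(d^2 - 9*d + 20) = (d - 5)^2*(d - 4)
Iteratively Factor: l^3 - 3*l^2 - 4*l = (l)*(l^2 - 3*l - 4) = l*(l + 1)*(l - 4)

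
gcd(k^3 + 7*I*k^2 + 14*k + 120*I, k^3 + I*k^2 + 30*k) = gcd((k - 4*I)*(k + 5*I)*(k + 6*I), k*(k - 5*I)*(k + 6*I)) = k + 6*I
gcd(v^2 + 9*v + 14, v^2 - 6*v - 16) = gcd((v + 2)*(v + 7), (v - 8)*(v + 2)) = v + 2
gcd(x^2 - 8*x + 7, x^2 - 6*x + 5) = x - 1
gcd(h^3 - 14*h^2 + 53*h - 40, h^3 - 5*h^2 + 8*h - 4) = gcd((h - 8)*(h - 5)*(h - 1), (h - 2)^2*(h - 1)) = h - 1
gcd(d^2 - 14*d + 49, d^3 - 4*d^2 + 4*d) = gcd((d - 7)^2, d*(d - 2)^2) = 1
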